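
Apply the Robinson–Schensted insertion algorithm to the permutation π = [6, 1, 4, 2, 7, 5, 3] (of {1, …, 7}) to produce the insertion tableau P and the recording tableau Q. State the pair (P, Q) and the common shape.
P = [1, 2, 3] / [4, 5] / [6, 7];  Q = [1, 3, 5] / [2, 6] / [4, 7];  common shape = (3, 2, 2)

Row-insert the values π_1, π_2, … into P one at a time, bumping the leftmost entry strictly greater than the inserted value down to the next row. The recording tableau Q records, in position (i, j), the step at which that cell was added to P.
  Insert 6 (step 1): P = [6];  Q = [1]
  Insert 1 (step 2): P = [1] / [6];  Q = [1] / [2]
  Insert 4 (step 3): P = [1, 4] / [6];  Q = [1, 3] / [2]
  Insert 2 (step 4): P = [1, 2] / [4] / [6];  Q = [1, 3] / [2] / [4]
  Insert 7 (step 5): P = [1, 2, 7] / [4] / [6];  Q = [1, 3, 5] / [2] / [4]
  Insert 5 (step 6): P = [1, 2, 5] / [4, 7] / [6];  Q = [1, 3, 5] / [2, 6] / [4]
  Insert 3 (step 7): P = [1, 2, 3] / [4, 5] / [6, 7];  Q = [1, 3, 5] / [2, 6] / [4, 7]
Final shape: (3, 2, 2).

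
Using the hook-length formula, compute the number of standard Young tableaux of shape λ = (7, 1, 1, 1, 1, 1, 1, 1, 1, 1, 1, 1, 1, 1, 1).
# SYT of shape (7, 1, 1, 1, 1, 1, 1, 1, 1, 1, 1, 1, 1, 1, 1) = 38760

Hook-length formula: f^λ = n! / Π hook(c), product over all cells c of the Young diagram. For λ = (7, 1, 1, 1, 1, 1, 1, 1, 1, 1, 1, 1, 1, 1, 1), n = 21 boxes. Hook lengths by row (left-to-right, top-to-bottom): [21, 6, 5, 4, 3, 2, 1]; [14]; [13]; [12]; [11]; [10]; [9]; [8]; [7]; [6]; [5]; [4]; [3]; [2]; [1]. Product of hooks = 1318135762944000. So f^λ = 21! / 1318135762944000 = 51090942171709440000 / 1318135762944000 = 38760.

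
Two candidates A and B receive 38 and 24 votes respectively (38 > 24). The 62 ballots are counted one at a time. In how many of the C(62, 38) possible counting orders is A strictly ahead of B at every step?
Strict-lead orderings = 21898107332699325

Total orderings of the 62 votes with 38 for A: C(62, 38) = 96977332473382725. By the Bertrand ballot formula (Cycle Lemma / reflection principle), the number of orderings in which A is strictly ahead of B throughout is (p − q)/(p + q) · C(p + q, p) = (38 − 24)/(38 + 24) · 96977332473382725 = 21898107332699325.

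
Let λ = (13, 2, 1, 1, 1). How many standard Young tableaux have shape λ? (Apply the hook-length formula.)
# SYT of shape (13, 2, 1, 1, 1) = 24192

Hook-length formula: f^λ = n! / Π hook(c), product over all cells c of the Young diagram. For λ = (13, 2, 1, 1, 1), n = 18 boxes. Hook lengths by row (left-to-right, top-to-bottom): [17, 13, 11, 10, 9, 8, 7, 6, 5, 4, 3, 2, 1]; [5, 1]; [3]; [2]; [1]. Product of hooks = 264648384000. So f^λ = 18! / 264648384000 = 6402373705728000 / 264648384000 = 24192.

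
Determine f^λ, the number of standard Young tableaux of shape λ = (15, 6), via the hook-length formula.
# SYT of shape (15, 6) = 33915

Hook-length formula: f^λ = n! / Π hook(c), product over all cells c of the Young diagram. For λ = (15, 6), n = 21 boxes. Hook lengths by row (left-to-right, top-to-bottom): [16, 15, 14, 13, 12, 11, 9, 8, 7, 6, 5, 4, 3, 2, 1]; [6, 5, 4, 3, 2, 1]. Product of hooks = 1506440871936000. So f^λ = 21! / 1506440871936000 = 51090942171709440000 / 1506440871936000 = 33915.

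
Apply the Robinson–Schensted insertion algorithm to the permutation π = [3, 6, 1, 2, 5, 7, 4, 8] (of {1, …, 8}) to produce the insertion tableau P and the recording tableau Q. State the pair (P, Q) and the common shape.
P = [1, 2, 4, 7, 8] / [3, 5] / [6];  Q = [1, 2, 5, 6, 8] / [3, 4] / [7];  common shape = (5, 2, 1)

Row-insert the values π_1, π_2, … into P one at a time, bumping the leftmost entry strictly greater than the inserted value down to the next row. The recording tableau Q records, in position (i, j), the step at which that cell was added to P.
  Insert 3 (step 1): P = [3];  Q = [1]
  Insert 6 (step 2): P = [3, 6];  Q = [1, 2]
  Insert 1 (step 3): P = [1, 6] / [3];  Q = [1, 2] / [3]
  Insert 2 (step 4): P = [1, 2] / [3, 6];  Q = [1, 2] / [3, 4]
  Insert 5 (step 5): P = [1, 2, 5] / [3, 6];  Q = [1, 2, 5] / [3, 4]
  Insert 7 (step 6): P = [1, 2, 5, 7] / [3, 6];  Q = [1, 2, 5, 6] / [3, 4]
  Insert 4 (step 7): P = [1, 2, 4, 7] / [3, 5] / [6];  Q = [1, 2, 5, 6] / [3, 4] / [7]
  Insert 8 (step 8): P = [1, 2, 4, 7, 8] / [3, 5] / [6];  Q = [1, 2, 5, 6, 8] / [3, 4] / [7]
Final shape: (5, 2, 1).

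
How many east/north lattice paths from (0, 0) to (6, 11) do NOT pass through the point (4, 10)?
Number of paths = 9373

Total paths from (0, 0) to (6, 11): C(17, 6) = 12376. Paths through (4, 10): (paths (0, 0) → (4, 10)) × (paths (4, 10) → (6, 11)) = C(14, 4) · C(3, 2) = 1001 · 3 = 3003. Avoidance count = 12376 − 3003 = 9373.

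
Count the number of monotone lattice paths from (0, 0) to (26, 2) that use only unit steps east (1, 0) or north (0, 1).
Number of paths = 378

A monotone lattice path from (0, 0) to (26, 2) consists of 26 east steps and 2 north steps in some order, so it is determined by which 26 of the 28 steps are east. The count is C(28, 26) = 378.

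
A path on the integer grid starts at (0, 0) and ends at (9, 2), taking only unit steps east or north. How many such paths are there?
Number of paths = 55

A monotone lattice path from (0, 0) to (9, 2) consists of 9 east steps and 2 north steps in some order, so it is determined by which 9 of the 11 steps are east. The count is C(11, 9) = 55.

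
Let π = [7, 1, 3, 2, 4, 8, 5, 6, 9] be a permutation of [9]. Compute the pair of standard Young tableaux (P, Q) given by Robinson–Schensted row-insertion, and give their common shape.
P = [1, 2, 4, 5, 6, 9] / [3, 8] / [7];  Q = [1, 3, 5, 6, 8, 9] / [2, 7] / [4];  common shape = (6, 2, 1)

Row-insert the values π_1, π_2, … into P one at a time, bumping the leftmost entry strictly greater than the inserted value down to the next row. The recording tableau Q records, in position (i, j), the step at which that cell was added to P.
  Insert 7 (step 1): P = [7];  Q = [1]
  Insert 1 (step 2): P = [1] / [7];  Q = [1] / [2]
  Insert 3 (step 3): P = [1, 3] / [7];  Q = [1, 3] / [2]
  Insert 2 (step 4): P = [1, 2] / [3] / [7];  Q = [1, 3] / [2] / [4]
  Insert 4 (step 5): P = [1, 2, 4] / [3] / [7];  Q = [1, 3, 5] / [2] / [4]
  Insert 8 (step 6): P = [1, 2, 4, 8] / [3] / [7];  Q = [1, 3, 5, 6] / [2] / [4]
  Insert 5 (step 7): P = [1, 2, 4, 5] / [3, 8] / [7];  Q = [1, 3, 5, 6] / [2, 7] / [4]
  Insert 6 (step 8): P = [1, 2, 4, 5, 6] / [3, 8] / [7];  Q = [1, 3, 5, 6, 8] / [2, 7] / [4]
  Insert 9 (step 9): P = [1, 2, 4, 5, 6, 9] / [3, 8] / [7];  Q = [1, 3, 5, 6, 8, 9] / [2, 7] / [4]
Final shape: (6, 2, 1).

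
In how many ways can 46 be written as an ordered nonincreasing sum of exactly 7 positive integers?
p(46, 7 parts) = 5731

Partitions of n into exactly k parts are in bijection with partitions of n − k into at most k parts (subtract 1 from each part). So p(46, exactly 7) = p(39, parts ≤ 7). Computing via the recurrence p(m, j) = p(m, j−1) + p(m−j, j) gives 5731.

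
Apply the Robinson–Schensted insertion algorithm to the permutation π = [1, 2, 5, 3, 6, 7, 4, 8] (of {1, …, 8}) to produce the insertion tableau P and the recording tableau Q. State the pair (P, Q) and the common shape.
P = [1, 2, 3, 4, 7, 8] / [5, 6];  Q = [1, 2, 3, 5, 6, 8] / [4, 7];  common shape = (6, 2)

Row-insert the values π_1, π_2, … into P one at a time, bumping the leftmost entry strictly greater than the inserted value down to the next row. The recording tableau Q records, in position (i, j), the step at which that cell was added to P.
  Insert 1 (step 1): P = [1];  Q = [1]
  Insert 2 (step 2): P = [1, 2];  Q = [1, 2]
  Insert 5 (step 3): P = [1, 2, 5];  Q = [1, 2, 3]
  Insert 3 (step 4): P = [1, 2, 3] / [5];  Q = [1, 2, 3] / [4]
  Insert 6 (step 5): P = [1, 2, 3, 6] / [5];  Q = [1, 2, 3, 5] / [4]
  Insert 7 (step 6): P = [1, 2, 3, 6, 7] / [5];  Q = [1, 2, 3, 5, 6] / [4]
  Insert 4 (step 7): P = [1, 2, 3, 4, 7] / [5, 6];  Q = [1, 2, 3, 5, 6] / [4, 7]
  Insert 8 (step 8): P = [1, 2, 3, 4, 7, 8] / [5, 6];  Q = [1, 2, 3, 5, 6, 8] / [4, 7]
Final shape: (6, 2).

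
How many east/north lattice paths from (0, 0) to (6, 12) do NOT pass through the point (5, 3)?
Number of paths = 18004

Total paths from (0, 0) to (6, 12): C(18, 6) = 18564. Paths through (5, 3): (paths (0, 0) → (5, 3)) × (paths (5, 3) → (6, 12)) = C(8, 5) · C(10, 1) = 56 · 10 = 560. Avoidance count = 18564 − 560 = 18004.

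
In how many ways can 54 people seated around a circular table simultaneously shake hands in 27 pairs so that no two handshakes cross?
C_27 = 69533550916004

These noncrossing handshakes are counted by the Catalan number C_n = (1/(n + 1)) · C(2n, n). For n = 27: C_27 = (1/28) · C(54, 27) = 1946939425648112/28 = 69533550916004.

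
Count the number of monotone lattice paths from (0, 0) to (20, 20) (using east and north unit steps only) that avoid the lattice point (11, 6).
Number of paths = 127732985380

Total paths from (0, 0) to (20, 20): C(40, 20) = 137846528820. Paths through (11, 6): (paths (0, 0) → (11, 6)) × (paths (11, 6) → (20, 20)) = C(17, 11) · C(23, 9) = 12376 · 817190 = 10113543440. Avoidance count = 137846528820 − 10113543440 = 127732985380.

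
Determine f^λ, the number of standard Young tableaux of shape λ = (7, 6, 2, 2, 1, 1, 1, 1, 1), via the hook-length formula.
# SYT of shape (7, 6, 2, 2, 1, 1, 1, 1, 1) = 787913280

Hook-length formula: f^λ = n! / Π hook(c), product over all cells c of the Young diagram. For λ = (7, 6, 2, 2, 1, 1, 1, 1, 1), n = 22 boxes. Hook lengths by row (left-to-right, top-to-bottom): [15, 9, 6, 5, 4, 3, 1]; [13, 7, 4, 3, 2, 1]; [8, 2]; [7, 1]; [5]; [4]; [3]; [2]; [1]. Product of hooks = 1426553856000. So f^λ = 22! / 1426553856000 = 1124000727777607680000 / 1426553856000 = 787913280.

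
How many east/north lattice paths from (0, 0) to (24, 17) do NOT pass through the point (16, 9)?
Number of paths = 125291392200

Total paths from (0, 0) to (24, 17): C(41, 24) = 151584480450. Paths through (16, 9): (paths (0, 0) → (16, 9)) × (paths (16, 9) → (24, 17)) = C(25, 16) · C(16, 8) = 2042975 · 12870 = 26293088250. Avoidance count = 151584480450 − 26293088250 = 125291392200.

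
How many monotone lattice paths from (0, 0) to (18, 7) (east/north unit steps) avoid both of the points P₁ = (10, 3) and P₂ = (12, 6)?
Number of paths = 229202

Inclusion–exclusion. Total paths: C(25, 18) = 480700. Through P₁: C(13, 10)·C(12, 8) = 141570. Through P₂: C(18, 12)·C(7, 6) = 129948. Since P₁ is strictly southwest of P₂, a monotone path through both must visit P₁ then P₂; paths through both = C(13, 10)·C(5, 2)·C(7, 6) = 20020. Avoid both = 480700 − 141570 − 129948 + 20020 = 229202.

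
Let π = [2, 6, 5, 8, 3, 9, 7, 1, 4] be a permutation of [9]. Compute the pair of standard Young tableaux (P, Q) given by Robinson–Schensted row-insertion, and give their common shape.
P = [1, 3, 4, 9] / [2, 7] / [5, 8] / [6];  Q = [1, 2, 4, 6] / [3, 7] / [5, 9] / [8];  common shape = (4, 2, 2, 1)

Row-insert the values π_1, π_2, … into P one at a time, bumping the leftmost entry strictly greater than the inserted value down to the next row. The recording tableau Q records, in position (i, j), the step at which that cell was added to P.
  Insert 2 (step 1): P = [2];  Q = [1]
  Insert 6 (step 2): P = [2, 6];  Q = [1, 2]
  Insert 5 (step 3): P = [2, 5] / [6];  Q = [1, 2] / [3]
  Insert 8 (step 4): P = [2, 5, 8] / [6];  Q = [1, 2, 4] / [3]
  Insert 3 (step 5): P = [2, 3, 8] / [5] / [6];  Q = [1, 2, 4] / [3] / [5]
  Insert 9 (step 6): P = [2, 3, 8, 9] / [5] / [6];  Q = [1, 2, 4, 6] / [3] / [5]
  Insert 7 (step 7): P = [2, 3, 7, 9] / [5, 8] / [6];  Q = [1, 2, 4, 6] / [3, 7] / [5]
  Insert 1 (step 8): P = [1, 3, 7, 9] / [2, 8] / [5] / [6];  Q = [1, 2, 4, 6] / [3, 7] / [5] / [8]
  Insert 4 (step 9): P = [1, 3, 4, 9] / [2, 7] / [5, 8] / [6];  Q = [1, 2, 4, 6] / [3, 7] / [5, 9] / [8]
Final shape: (4, 2, 2, 1).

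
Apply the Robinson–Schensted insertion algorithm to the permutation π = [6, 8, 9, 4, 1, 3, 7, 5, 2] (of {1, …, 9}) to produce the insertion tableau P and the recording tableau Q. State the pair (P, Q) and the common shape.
P = [1, 2, 5] / [3, 7, 9] / [4, 8] / [6];  Q = [1, 2, 3] / [4, 6, 7] / [5, 8] / [9];  common shape = (3, 3, 2, 1)

Row-insert the values π_1, π_2, … into P one at a time, bumping the leftmost entry strictly greater than the inserted value down to the next row. The recording tableau Q records, in position (i, j), the step at which that cell was added to P.
  Insert 6 (step 1): P = [6];  Q = [1]
  Insert 8 (step 2): P = [6, 8];  Q = [1, 2]
  Insert 9 (step 3): P = [6, 8, 9];  Q = [1, 2, 3]
  Insert 4 (step 4): P = [4, 8, 9] / [6];  Q = [1, 2, 3] / [4]
  Insert 1 (step 5): P = [1, 8, 9] / [4] / [6];  Q = [1, 2, 3] / [4] / [5]
  Insert 3 (step 6): P = [1, 3, 9] / [4, 8] / [6];  Q = [1, 2, 3] / [4, 6] / [5]
  Insert 7 (step 7): P = [1, 3, 7] / [4, 8, 9] / [6];  Q = [1, 2, 3] / [4, 6, 7] / [5]
  Insert 5 (step 8): P = [1, 3, 5] / [4, 7, 9] / [6, 8];  Q = [1, 2, 3] / [4, 6, 7] / [5, 8]
  Insert 2 (step 9): P = [1, 2, 5] / [3, 7, 9] / [4, 8] / [6];  Q = [1, 2, 3] / [4, 6, 7] / [5, 8] / [9]
Final shape: (3, 3, 2, 1).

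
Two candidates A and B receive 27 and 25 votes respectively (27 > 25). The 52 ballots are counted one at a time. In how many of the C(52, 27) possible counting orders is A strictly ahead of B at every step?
Strict-lead orderings = 18367353072152

Total orderings of the 52 votes with 27 for A: C(52, 27) = 477551179875952. By the Bertrand ballot formula (Cycle Lemma / reflection principle), the number of orderings in which A is strictly ahead of B throughout is (p − q)/(p + q) · C(p + q, p) = (27 − 25)/(27 + 25) · 477551179875952 = 18367353072152.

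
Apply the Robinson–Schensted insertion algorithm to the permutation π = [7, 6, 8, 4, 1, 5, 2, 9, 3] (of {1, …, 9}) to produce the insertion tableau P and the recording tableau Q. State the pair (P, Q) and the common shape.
P = [1, 2, 3] / [4, 5, 9] / [6, 8] / [7];  Q = [1, 3, 8] / [2, 6, 9] / [4, 7] / [5];  common shape = (3, 3, 2, 1)

Row-insert the values π_1, π_2, … into P one at a time, bumping the leftmost entry strictly greater than the inserted value down to the next row. The recording tableau Q records, in position (i, j), the step at which that cell was added to P.
  Insert 7 (step 1): P = [7];  Q = [1]
  Insert 6 (step 2): P = [6] / [7];  Q = [1] / [2]
  Insert 8 (step 3): P = [6, 8] / [7];  Q = [1, 3] / [2]
  Insert 4 (step 4): P = [4, 8] / [6] / [7];  Q = [1, 3] / [2] / [4]
  Insert 1 (step 5): P = [1, 8] / [4] / [6] / [7];  Q = [1, 3] / [2] / [4] / [5]
  Insert 5 (step 6): P = [1, 5] / [4, 8] / [6] / [7];  Q = [1, 3] / [2, 6] / [4] / [5]
  Insert 2 (step 7): P = [1, 2] / [4, 5] / [6, 8] / [7];  Q = [1, 3] / [2, 6] / [4, 7] / [5]
  Insert 9 (step 8): P = [1, 2, 9] / [4, 5] / [6, 8] / [7];  Q = [1, 3, 8] / [2, 6] / [4, 7] / [5]
  Insert 3 (step 9): P = [1, 2, 3] / [4, 5, 9] / [6, 8] / [7];  Q = [1, 3, 8] / [2, 6, 9] / [4, 7] / [5]
Final shape: (3, 3, 2, 1).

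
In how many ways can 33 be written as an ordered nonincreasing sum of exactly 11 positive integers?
p(33, 11 parts) = 863

Partitions of n into exactly k parts are in bijection with partitions of n − k into at most k parts (subtract 1 from each part). So p(33, exactly 11) = p(22, parts ≤ 11). Computing via the recurrence p(m, j) = p(m, j−1) + p(m−j, j) gives 863.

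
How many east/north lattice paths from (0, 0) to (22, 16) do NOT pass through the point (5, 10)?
Number of paths = 21936830589

Total paths from (0, 0) to (22, 16): C(38, 22) = 22239974430. Paths through (5, 10): (paths (0, 0) → (5, 10)) × (paths (5, 10) → (22, 16)) = C(15, 5) · C(23, 17) = 3003 · 100947 = 303143841. Avoidance count = 22239974430 − 303143841 = 21936830589.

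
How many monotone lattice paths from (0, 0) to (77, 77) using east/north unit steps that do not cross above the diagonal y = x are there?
C_77 = 18793142726809884575211361279087545193250040

These NE paths below the diagonal are counted by the Catalan number C_n = (1/(n + 1)) · C(2n, n). For n = 77: C_77 = (1/78) · C(154, 77) = 1465865132691170996866486179768828525073503120/78 = 18793142726809884575211361279087545193250040.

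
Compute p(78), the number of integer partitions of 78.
p(78) = 12132164

Compute p(n) via the recurrence p(n, m) = p(n, m−1) + p(n−m, m), where p(n, m) counts partitions of n with all parts ≤ m and p(n) = p(n, n). The base cases are p(0, m) = 1 and p(n, 0) = 0 for n > 0. Filling the table yields p(78) = 12132164. (Euler's pentagonal recurrence is an alternative.)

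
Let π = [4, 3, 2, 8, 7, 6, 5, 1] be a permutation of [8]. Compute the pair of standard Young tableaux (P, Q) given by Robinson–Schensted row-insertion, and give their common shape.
P = [1, 5] / [2, 6] / [3, 7] / [4] / [8];  Q = [1, 4] / [2, 5] / [3, 6] / [7] / [8];  common shape = (2, 2, 2, 1, 1)

Row-insert the values π_1, π_2, … into P one at a time, bumping the leftmost entry strictly greater than the inserted value down to the next row. The recording tableau Q records, in position (i, j), the step at which that cell was added to P.
  Insert 4 (step 1): P = [4];  Q = [1]
  Insert 3 (step 2): P = [3] / [4];  Q = [1] / [2]
  Insert 2 (step 3): P = [2] / [3] / [4];  Q = [1] / [2] / [3]
  Insert 8 (step 4): P = [2, 8] / [3] / [4];  Q = [1, 4] / [2] / [3]
  Insert 7 (step 5): P = [2, 7] / [3, 8] / [4];  Q = [1, 4] / [2, 5] / [3]
  Insert 6 (step 6): P = [2, 6] / [3, 7] / [4, 8];  Q = [1, 4] / [2, 5] / [3, 6]
  Insert 5 (step 7): P = [2, 5] / [3, 6] / [4, 7] / [8];  Q = [1, 4] / [2, 5] / [3, 6] / [7]
  Insert 1 (step 8): P = [1, 5] / [2, 6] / [3, 7] / [4] / [8];  Q = [1, 4] / [2, 5] / [3, 6] / [7] / [8]
Final shape: (2, 2, 2, 1, 1).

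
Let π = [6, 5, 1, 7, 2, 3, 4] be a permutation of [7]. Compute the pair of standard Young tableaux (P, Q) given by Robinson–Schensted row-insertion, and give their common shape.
P = [1, 2, 3, 4] / [5, 7] / [6];  Q = [1, 4, 6, 7] / [2, 5] / [3];  common shape = (4, 2, 1)

Row-insert the values π_1, π_2, … into P one at a time, bumping the leftmost entry strictly greater than the inserted value down to the next row. The recording tableau Q records, in position (i, j), the step at which that cell was added to P.
  Insert 6 (step 1): P = [6];  Q = [1]
  Insert 5 (step 2): P = [5] / [6];  Q = [1] / [2]
  Insert 1 (step 3): P = [1] / [5] / [6];  Q = [1] / [2] / [3]
  Insert 7 (step 4): P = [1, 7] / [5] / [6];  Q = [1, 4] / [2] / [3]
  Insert 2 (step 5): P = [1, 2] / [5, 7] / [6];  Q = [1, 4] / [2, 5] / [3]
  Insert 3 (step 6): P = [1, 2, 3] / [5, 7] / [6];  Q = [1, 4, 6] / [2, 5] / [3]
  Insert 4 (step 7): P = [1, 2, 3, 4] / [5, 7] / [6];  Q = [1, 4, 6, 7] / [2, 5] / [3]
Final shape: (4, 2, 1).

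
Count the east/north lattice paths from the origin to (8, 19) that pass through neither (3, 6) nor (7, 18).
Number of paths = 844723

Inclusion–exclusion. Total paths: C(27, 8) = 2220075. Through P₁: C(9, 3)·C(18, 5) = 719712. Through P₂: C(25, 7)·C(2, 1) = 961400. Since P₁ is strictly southwest of P₂, a monotone path through both must visit P₁ then P₂; paths through both = C(9, 3)·C(16, 4)·C(2, 1) = 305760. Avoid both = 2220075 − 719712 − 961400 + 305760 = 844723.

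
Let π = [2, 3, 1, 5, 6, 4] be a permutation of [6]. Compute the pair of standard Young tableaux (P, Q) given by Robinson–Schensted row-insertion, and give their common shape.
P = [1, 3, 4, 6] / [2, 5];  Q = [1, 2, 4, 5] / [3, 6];  common shape = (4, 2)

Row-insert the values π_1, π_2, … into P one at a time, bumping the leftmost entry strictly greater than the inserted value down to the next row. The recording tableau Q records, in position (i, j), the step at which that cell was added to P.
  Insert 2 (step 1): P = [2];  Q = [1]
  Insert 3 (step 2): P = [2, 3];  Q = [1, 2]
  Insert 1 (step 3): P = [1, 3] / [2];  Q = [1, 2] / [3]
  Insert 5 (step 4): P = [1, 3, 5] / [2];  Q = [1, 2, 4] / [3]
  Insert 6 (step 5): P = [1, 3, 5, 6] / [2];  Q = [1, 2, 4, 5] / [3]
  Insert 4 (step 6): P = [1, 3, 4, 6] / [2, 5];  Q = [1, 2, 4, 5] / [3, 6]
Final shape: (4, 2).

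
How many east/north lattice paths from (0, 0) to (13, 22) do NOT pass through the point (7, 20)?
Number of paths = 1451472960

Total paths from (0, 0) to (13, 22): C(35, 13) = 1476337800. Paths through (7, 20): (paths (0, 0) → (7, 20)) × (paths (7, 20) → (13, 22)) = C(27, 7) · C(8, 6) = 888030 · 28 = 24864840. Avoidance count = 1476337800 − 24864840 = 1451472960.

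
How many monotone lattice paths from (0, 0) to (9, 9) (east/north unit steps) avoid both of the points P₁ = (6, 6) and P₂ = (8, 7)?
Number of paths = 19151

Inclusion–exclusion. Total paths: C(18, 9) = 48620. Through P₁: C(12, 6)·C(6, 3) = 18480. Through P₂: C(15, 8)·C(3, 1) = 19305. Since P₁ is strictly southwest of P₂, a monotone path through both must visit P₁ then P₂; paths through both = C(12, 6)·C(3, 2)·C(3, 1) = 8316. Avoid both = 48620 − 18480 − 19305 + 8316 = 19151.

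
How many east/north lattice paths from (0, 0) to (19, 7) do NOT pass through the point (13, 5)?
Number of paths = 417896

Total paths from (0, 0) to (19, 7): C(26, 19) = 657800. Paths through (13, 5): (paths (0, 0) → (13, 5)) × (paths (13, 5) → (19, 7)) = C(18, 13) · C(8, 6) = 8568 · 28 = 239904. Avoidance count = 657800 − 239904 = 417896.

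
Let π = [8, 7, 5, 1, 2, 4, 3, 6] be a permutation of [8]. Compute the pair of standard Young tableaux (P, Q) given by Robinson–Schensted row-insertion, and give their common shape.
P = [1, 2, 3, 6] / [4] / [5] / [7] / [8];  Q = [1, 5, 6, 8] / [2] / [3] / [4] / [7];  common shape = (4, 1, 1, 1, 1)

Row-insert the values π_1, π_2, … into P one at a time, bumping the leftmost entry strictly greater than the inserted value down to the next row. The recording tableau Q records, in position (i, j), the step at which that cell was added to P.
  Insert 8 (step 1): P = [8];  Q = [1]
  Insert 7 (step 2): P = [7] / [8];  Q = [1] / [2]
  Insert 5 (step 3): P = [5] / [7] / [8];  Q = [1] / [2] / [3]
  Insert 1 (step 4): P = [1] / [5] / [7] / [8];  Q = [1] / [2] / [3] / [4]
  Insert 2 (step 5): P = [1, 2] / [5] / [7] / [8];  Q = [1, 5] / [2] / [3] / [4]
  Insert 4 (step 6): P = [1, 2, 4] / [5] / [7] / [8];  Q = [1, 5, 6] / [2] / [3] / [4]
  Insert 3 (step 7): P = [1, 2, 3] / [4] / [5] / [7] / [8];  Q = [1, 5, 6] / [2] / [3] / [4] / [7]
  Insert 6 (step 8): P = [1, 2, 3, 6] / [4] / [5] / [7] / [8];  Q = [1, 5, 6, 8] / [2] / [3] / [4] / [7]
Final shape: (4, 1, 1, 1, 1).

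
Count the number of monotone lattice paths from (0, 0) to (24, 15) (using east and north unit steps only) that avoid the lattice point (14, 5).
Number of paths = 22992497892

Total paths from (0, 0) to (24, 15): C(39, 24) = 25140840660. Paths through (14, 5): (paths (0, 0) → (14, 5)) × (paths (14, 5) → (24, 15)) = C(19, 14) · C(20, 10) = 11628 · 184756 = 2148342768. Avoidance count = 25140840660 − 2148342768 = 22992497892.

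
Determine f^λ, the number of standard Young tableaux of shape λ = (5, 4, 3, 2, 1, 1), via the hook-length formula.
# SYT of shape (5, 4, 3, 2, 1, 1) = 1153152

Hook-length formula: f^λ = n! / Π hook(c), product over all cells c of the Young diagram. For λ = (5, 4, 3, 2, 1, 1), n = 16 boxes. Hook lengths by row (left-to-right, top-to-bottom): [10, 7, 5, 3, 1]; [8, 5, 3, 1]; [6, 3, 1]; [4, 1]; [2]; [1]. Product of hooks = 18144000. So f^λ = 16! / 18144000 = 20922789888000 / 18144000 = 1153152.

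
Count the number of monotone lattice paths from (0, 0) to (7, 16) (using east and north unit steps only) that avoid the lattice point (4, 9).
Number of paths = 159357

Total paths from (0, 0) to (7, 16): C(23, 7) = 245157. Paths through (4, 9): (paths (0, 0) → (4, 9)) × (paths (4, 9) → (7, 16)) = C(13, 4) · C(10, 3) = 715 · 120 = 85800. Avoidance count = 245157 − 85800 = 159357.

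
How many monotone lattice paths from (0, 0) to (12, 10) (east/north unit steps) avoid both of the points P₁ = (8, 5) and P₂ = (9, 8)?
Number of paths = 292864

Inclusion–exclusion. Total paths: C(22, 12) = 646646. Through P₁: C(13, 8)·C(9, 4) = 162162. Through P₂: C(17, 9)·C(5, 3) = 243100. Since P₁ is strictly southwest of P₂, a monotone path through both must visit P₁ then P₂; paths through both = C(13, 8)·C(4, 1)·C(5, 3) = 51480. Avoid both = 646646 − 162162 − 243100 + 51480 = 292864.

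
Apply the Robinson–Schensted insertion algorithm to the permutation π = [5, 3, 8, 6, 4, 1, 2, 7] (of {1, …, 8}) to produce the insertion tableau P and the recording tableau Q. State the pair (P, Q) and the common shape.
P = [1, 2, 7] / [3, 4] / [5, 6] / [8];  Q = [1, 3, 8] / [2, 4] / [5, 7] / [6];  common shape = (3, 2, 2, 1)

Row-insert the values π_1, π_2, … into P one at a time, bumping the leftmost entry strictly greater than the inserted value down to the next row. The recording tableau Q records, in position (i, j), the step at which that cell was added to P.
  Insert 5 (step 1): P = [5];  Q = [1]
  Insert 3 (step 2): P = [3] / [5];  Q = [1] / [2]
  Insert 8 (step 3): P = [3, 8] / [5];  Q = [1, 3] / [2]
  Insert 6 (step 4): P = [3, 6] / [5, 8];  Q = [1, 3] / [2, 4]
  Insert 4 (step 5): P = [3, 4] / [5, 6] / [8];  Q = [1, 3] / [2, 4] / [5]
  Insert 1 (step 6): P = [1, 4] / [3, 6] / [5] / [8];  Q = [1, 3] / [2, 4] / [5] / [6]
  Insert 2 (step 7): P = [1, 2] / [3, 4] / [5, 6] / [8];  Q = [1, 3] / [2, 4] / [5, 7] / [6]
  Insert 7 (step 8): P = [1, 2, 7] / [3, 4] / [5, 6] / [8];  Q = [1, 3, 8] / [2, 4] / [5, 7] / [6]
Final shape: (3, 2, 2, 1).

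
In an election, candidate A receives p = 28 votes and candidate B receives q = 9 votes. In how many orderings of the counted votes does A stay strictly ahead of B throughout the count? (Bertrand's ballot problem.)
Strict-lead orderings = 63882940

Total orderings of the 37 votes with 28 for A: C(37, 28) = 124403620. By the Bertrand ballot formula (Cycle Lemma / reflection principle), the number of orderings in which A is strictly ahead of B throughout is (p − q)/(p + q) · C(p + q, p) = (28 − 9)/(28 + 9) · 124403620 = 63882940.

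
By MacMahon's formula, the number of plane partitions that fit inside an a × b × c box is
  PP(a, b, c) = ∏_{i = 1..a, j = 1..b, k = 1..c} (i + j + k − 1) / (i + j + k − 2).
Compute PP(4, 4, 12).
PP(4, 4, 12) = 19571505408

Evaluate the triple product over i = 1..4, j = 1..4, k = 1..12. The factors are (2/1) · (3/2) · (4/3) · (5/4) · (6/5) · (7/6) · (8/7) · (9/8) · … (192 factors total). The numerators and denominators telescope so the product is an integer; carrying out the multiplication exactly gives PP(4, 4, 12) = 19571505408.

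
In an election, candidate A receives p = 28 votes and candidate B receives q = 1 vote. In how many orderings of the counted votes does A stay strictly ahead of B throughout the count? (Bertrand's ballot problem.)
Strict-lead orderings = 27

Total orderings of the 29 votes with 28 for A: C(29, 28) = 29. By the Bertrand ballot formula (Cycle Lemma / reflection principle), the number of orderings in which A is strictly ahead of B throughout is (p − q)/(p + q) · C(p + q, p) = (28 − 1)/(28 + 1) · 29 = 27.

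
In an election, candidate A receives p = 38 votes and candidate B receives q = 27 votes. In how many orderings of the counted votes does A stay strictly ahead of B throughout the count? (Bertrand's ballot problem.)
Strict-lead orderings = 245079125348117984

Total orderings of the 65 votes with 38 for A: C(65, 38) = 1448194831602515360. By the Bertrand ballot formula (Cycle Lemma / reflection principle), the number of orderings in which A is strictly ahead of B throughout is (p − q)/(p + q) · C(p + q, p) = (38 − 27)/(38 + 27) · 1448194831602515360 = 245079125348117984.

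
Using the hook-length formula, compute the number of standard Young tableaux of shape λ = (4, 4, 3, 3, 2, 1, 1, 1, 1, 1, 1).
# SYT of shape (4, 4, 3, 3, 2, 1, 1, 1, 1, 1, 1) = 241746120

Hook-length formula: f^λ = n! / Π hook(c), product over all cells c of the Young diagram. For λ = (4, 4, 3, 3, 2, 1, 1, 1, 1, 1, 1), n = 22 boxes. Hook lengths by row (left-to-right, top-to-bottom): [14, 7, 5, 2]; [13, 6, 4, 1]; [11, 4, 2]; [10, 3, 1]; [8, 1]; [6]; [5]; [4]; [3]; [2]; [1]. Product of hooks = 4649508864000. So f^λ = 22! / 4649508864000 = 1124000727777607680000 / 4649508864000 = 241746120.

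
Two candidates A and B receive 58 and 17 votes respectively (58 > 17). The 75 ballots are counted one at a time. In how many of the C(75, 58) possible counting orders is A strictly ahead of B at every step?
Strict-lead orderings = 16221619674018228

Total orderings of the 75 votes with 58 for A: C(75, 58) = 29673694525643100. By the Bertrand ballot formula (Cycle Lemma / reflection principle), the number of orderings in which A is strictly ahead of B throughout is (p − q)/(p + q) · C(p + q, p) = (58 − 17)/(58 + 17) · 29673694525643100 = 16221619674018228.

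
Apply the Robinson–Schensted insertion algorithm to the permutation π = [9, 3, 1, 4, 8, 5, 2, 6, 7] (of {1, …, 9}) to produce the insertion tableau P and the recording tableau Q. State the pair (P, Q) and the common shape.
P = [1, 2, 5, 6, 7] / [3, 4] / [8] / [9];  Q = [1, 4, 5, 8, 9] / [2, 6] / [3] / [7];  common shape = (5, 2, 1, 1)

Row-insert the values π_1, π_2, … into P one at a time, bumping the leftmost entry strictly greater than the inserted value down to the next row. The recording tableau Q records, in position (i, j), the step at which that cell was added to P.
  Insert 9 (step 1): P = [9];  Q = [1]
  Insert 3 (step 2): P = [3] / [9];  Q = [1] / [2]
  Insert 1 (step 3): P = [1] / [3] / [9];  Q = [1] / [2] / [3]
  Insert 4 (step 4): P = [1, 4] / [3] / [9];  Q = [1, 4] / [2] / [3]
  Insert 8 (step 5): P = [1, 4, 8] / [3] / [9];  Q = [1, 4, 5] / [2] / [3]
  Insert 5 (step 6): P = [1, 4, 5] / [3, 8] / [9];  Q = [1, 4, 5] / [2, 6] / [3]
  Insert 2 (step 7): P = [1, 2, 5] / [3, 4] / [8] / [9];  Q = [1, 4, 5] / [2, 6] / [3] / [7]
  Insert 6 (step 8): P = [1, 2, 5, 6] / [3, 4] / [8] / [9];  Q = [1, 4, 5, 8] / [2, 6] / [3] / [7]
  Insert 7 (step 9): P = [1, 2, 5, 6, 7] / [3, 4] / [8] / [9];  Q = [1, 4, 5, 8, 9] / [2, 6] / [3] / [7]
Final shape: (5, 2, 1, 1).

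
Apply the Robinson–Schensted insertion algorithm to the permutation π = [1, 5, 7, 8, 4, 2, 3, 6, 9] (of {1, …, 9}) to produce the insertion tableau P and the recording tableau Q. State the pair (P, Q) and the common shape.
P = [1, 2, 3, 6, 9] / [4, 7, 8] / [5];  Q = [1, 2, 3, 4, 9] / [5, 7, 8] / [6];  common shape = (5, 3, 1)

Row-insert the values π_1, π_2, … into P one at a time, bumping the leftmost entry strictly greater than the inserted value down to the next row. The recording tableau Q records, in position (i, j), the step at which that cell was added to P.
  Insert 1 (step 1): P = [1];  Q = [1]
  Insert 5 (step 2): P = [1, 5];  Q = [1, 2]
  Insert 7 (step 3): P = [1, 5, 7];  Q = [1, 2, 3]
  Insert 8 (step 4): P = [1, 5, 7, 8];  Q = [1, 2, 3, 4]
  Insert 4 (step 5): P = [1, 4, 7, 8] / [5];  Q = [1, 2, 3, 4] / [5]
  Insert 2 (step 6): P = [1, 2, 7, 8] / [4] / [5];  Q = [1, 2, 3, 4] / [5] / [6]
  Insert 3 (step 7): P = [1, 2, 3, 8] / [4, 7] / [5];  Q = [1, 2, 3, 4] / [5, 7] / [6]
  Insert 6 (step 8): P = [1, 2, 3, 6] / [4, 7, 8] / [5];  Q = [1, 2, 3, 4] / [5, 7, 8] / [6]
  Insert 9 (step 9): P = [1, 2, 3, 6, 9] / [4, 7, 8] / [5];  Q = [1, 2, 3, 4, 9] / [5, 7, 8] / [6]
Final shape: (5, 3, 1).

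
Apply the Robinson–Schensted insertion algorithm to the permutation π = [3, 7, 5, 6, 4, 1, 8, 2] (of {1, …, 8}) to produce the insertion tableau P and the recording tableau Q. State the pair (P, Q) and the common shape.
P = [1, 2, 6, 8] / [3, 4] / [5] / [7];  Q = [1, 2, 4, 7] / [3, 8] / [5] / [6];  common shape = (4, 2, 1, 1)

Row-insert the values π_1, π_2, … into P one at a time, bumping the leftmost entry strictly greater than the inserted value down to the next row. The recording tableau Q records, in position (i, j), the step at which that cell was added to P.
  Insert 3 (step 1): P = [3];  Q = [1]
  Insert 7 (step 2): P = [3, 7];  Q = [1, 2]
  Insert 5 (step 3): P = [3, 5] / [7];  Q = [1, 2] / [3]
  Insert 6 (step 4): P = [3, 5, 6] / [7];  Q = [1, 2, 4] / [3]
  Insert 4 (step 5): P = [3, 4, 6] / [5] / [7];  Q = [1, 2, 4] / [3] / [5]
  Insert 1 (step 6): P = [1, 4, 6] / [3] / [5] / [7];  Q = [1, 2, 4] / [3] / [5] / [6]
  Insert 8 (step 7): P = [1, 4, 6, 8] / [3] / [5] / [7];  Q = [1, 2, 4, 7] / [3] / [5] / [6]
  Insert 2 (step 8): P = [1, 2, 6, 8] / [3, 4] / [5] / [7];  Q = [1, 2, 4, 7] / [3, 8] / [5] / [6]
Final shape: (4, 2, 1, 1).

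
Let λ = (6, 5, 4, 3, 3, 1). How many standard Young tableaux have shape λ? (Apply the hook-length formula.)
# SYT of shape (6, 5, 4, 3, 3, 1) = 2483120640

Hook-length formula: f^λ = n! / Π hook(c), product over all cells c of the Young diagram. For λ = (6, 5, 4, 3, 3, 1), n = 22 boxes. Hook lengths by row (left-to-right, top-to-bottom): [11, 9, 8, 5, 3, 1]; [9, 7, 6, 3, 1]; [7, 5, 4, 1]; [5, 3, 2]; [4, 2, 1]; [1]. Product of hooks = 452656512000. So f^λ = 22! / 452656512000 = 1124000727777607680000 / 452656512000 = 2483120640.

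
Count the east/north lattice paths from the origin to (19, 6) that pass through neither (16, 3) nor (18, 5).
Number of paths = 102050

Inclusion–exclusion. Total paths: C(25, 19) = 177100. Through P₁: C(19, 16)·C(6, 3) = 19380. Through P₂: C(23, 18)·C(2, 1) = 67298. Since P₁ is strictly southwest of P₂, a monotone path through both must visit P₁ then P₂; paths through both = C(19, 16)·C(4, 2)·C(2, 1) = 11628. Avoid both = 177100 − 19380 − 67298 + 11628 = 102050.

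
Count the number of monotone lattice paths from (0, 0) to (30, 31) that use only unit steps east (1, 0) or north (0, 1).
Number of paths = 232714176627630544

A monotone lattice path from (0, 0) to (30, 31) consists of 30 east steps and 31 north steps in some order, so it is determined by which 30 of the 61 steps are east. The count is C(61, 30) = 232714176627630544.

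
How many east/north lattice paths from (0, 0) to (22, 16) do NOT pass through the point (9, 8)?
Number of paths = 17293132530

Total paths from (0, 0) to (22, 16): C(38, 22) = 22239974430. Paths through (9, 8): (paths (0, 0) → (9, 8)) × (paths (9, 8) → (22, 16)) = C(17, 9) · C(21, 13) = 24310 · 203490 = 4946841900. Avoidance count = 22239974430 − 4946841900 = 17293132530.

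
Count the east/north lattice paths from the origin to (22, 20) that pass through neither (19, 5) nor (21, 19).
Number of paths = 251202308316

Inclusion–exclusion. Total paths: C(42, 22) = 513791607420. Through P₁: C(24, 19)·C(18, 3) = 34683264. Through P₂: C(40, 21)·C(2, 1) = 262564816800. Since P₁ is strictly southwest of P₂, a monotone path through both must visit P₁ then P₂; paths through both = C(24, 19)·C(16, 2)·C(2, 1) = 10200960. Avoid both = 513791607420 − 34683264 − 262564816800 + 10200960 = 251202308316.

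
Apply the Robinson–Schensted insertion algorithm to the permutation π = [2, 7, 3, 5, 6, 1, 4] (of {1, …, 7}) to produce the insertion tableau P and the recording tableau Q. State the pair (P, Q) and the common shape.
P = [1, 3, 4, 6] / [2, 5] / [7];  Q = [1, 2, 4, 5] / [3, 7] / [6];  common shape = (4, 2, 1)

Row-insert the values π_1, π_2, … into P one at a time, bumping the leftmost entry strictly greater than the inserted value down to the next row. The recording tableau Q records, in position (i, j), the step at which that cell was added to P.
  Insert 2 (step 1): P = [2];  Q = [1]
  Insert 7 (step 2): P = [2, 7];  Q = [1, 2]
  Insert 3 (step 3): P = [2, 3] / [7];  Q = [1, 2] / [3]
  Insert 5 (step 4): P = [2, 3, 5] / [7];  Q = [1, 2, 4] / [3]
  Insert 6 (step 5): P = [2, 3, 5, 6] / [7];  Q = [1, 2, 4, 5] / [3]
  Insert 1 (step 6): P = [1, 3, 5, 6] / [2] / [7];  Q = [1, 2, 4, 5] / [3] / [6]
  Insert 4 (step 7): P = [1, 3, 4, 6] / [2, 5] / [7];  Q = [1, 2, 4, 5] / [3, 7] / [6]
Final shape: (4, 2, 1).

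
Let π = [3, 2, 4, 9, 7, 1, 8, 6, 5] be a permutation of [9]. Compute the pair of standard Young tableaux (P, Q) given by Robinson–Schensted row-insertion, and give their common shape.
P = [1, 4, 5, 8] / [2, 6] / [3, 7] / [9];  Q = [1, 3, 4, 7] / [2, 5] / [6, 8] / [9];  common shape = (4, 2, 2, 1)

Row-insert the values π_1, π_2, … into P one at a time, bumping the leftmost entry strictly greater than the inserted value down to the next row. The recording tableau Q records, in position (i, j), the step at which that cell was added to P.
  Insert 3 (step 1): P = [3];  Q = [1]
  Insert 2 (step 2): P = [2] / [3];  Q = [1] / [2]
  Insert 4 (step 3): P = [2, 4] / [3];  Q = [1, 3] / [2]
  Insert 9 (step 4): P = [2, 4, 9] / [3];  Q = [1, 3, 4] / [2]
  Insert 7 (step 5): P = [2, 4, 7] / [3, 9];  Q = [1, 3, 4] / [2, 5]
  Insert 1 (step 6): P = [1, 4, 7] / [2, 9] / [3];  Q = [1, 3, 4] / [2, 5] / [6]
  Insert 8 (step 7): P = [1, 4, 7, 8] / [2, 9] / [3];  Q = [1, 3, 4, 7] / [2, 5] / [6]
  Insert 6 (step 8): P = [1, 4, 6, 8] / [2, 7] / [3, 9];  Q = [1, 3, 4, 7] / [2, 5] / [6, 8]
  Insert 5 (step 9): P = [1, 4, 5, 8] / [2, 6] / [3, 7] / [9];  Q = [1, 3, 4, 7] / [2, 5] / [6, 8] / [9]
Final shape: (4, 2, 2, 1).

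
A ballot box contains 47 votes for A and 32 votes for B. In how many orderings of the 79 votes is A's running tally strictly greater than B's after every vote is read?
Strict-lead orderings = 2496103593217027343550

Total orderings of the 79 votes with 47 for A: C(79, 47) = 13146145590943010676030. By the Bertrand ballot formula (Cycle Lemma / reflection principle), the number of orderings in which A is strictly ahead of B throughout is (p − q)/(p + q) · C(p + q, p) = (47 − 32)/(47 + 32) · 13146145590943010676030 = 2496103593217027343550.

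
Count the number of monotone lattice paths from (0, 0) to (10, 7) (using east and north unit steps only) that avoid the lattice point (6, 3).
Number of paths = 13568

Total paths from (0, 0) to (10, 7): C(17, 10) = 19448. Paths through (6, 3): (paths (0, 0) → (6, 3)) × (paths (6, 3) → (10, 7)) = C(9, 6) · C(8, 4) = 84 · 70 = 5880. Avoidance count = 19448 − 5880 = 13568.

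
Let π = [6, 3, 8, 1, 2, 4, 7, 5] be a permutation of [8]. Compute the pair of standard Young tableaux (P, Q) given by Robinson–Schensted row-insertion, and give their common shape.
P = [1, 2, 4, 5] / [3, 7] / [6, 8];  Q = [1, 3, 6, 7] / [2, 5] / [4, 8];  common shape = (4, 2, 2)

Row-insert the values π_1, π_2, … into P one at a time, bumping the leftmost entry strictly greater than the inserted value down to the next row. The recording tableau Q records, in position (i, j), the step at which that cell was added to P.
  Insert 6 (step 1): P = [6];  Q = [1]
  Insert 3 (step 2): P = [3] / [6];  Q = [1] / [2]
  Insert 8 (step 3): P = [3, 8] / [6];  Q = [1, 3] / [2]
  Insert 1 (step 4): P = [1, 8] / [3] / [6];  Q = [1, 3] / [2] / [4]
  Insert 2 (step 5): P = [1, 2] / [3, 8] / [6];  Q = [1, 3] / [2, 5] / [4]
  Insert 4 (step 6): P = [1, 2, 4] / [3, 8] / [6];  Q = [1, 3, 6] / [2, 5] / [4]
  Insert 7 (step 7): P = [1, 2, 4, 7] / [3, 8] / [6];  Q = [1, 3, 6, 7] / [2, 5] / [4]
  Insert 5 (step 8): P = [1, 2, 4, 5] / [3, 7] / [6, 8];  Q = [1, 3, 6, 7] / [2, 5] / [4, 8]
Final shape: (4, 2, 2).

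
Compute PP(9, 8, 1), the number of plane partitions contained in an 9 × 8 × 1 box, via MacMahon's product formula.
PP(9, 8, 1) = 24310

Evaluate the triple product over i = 1..9, j = 1..8, k = 1..1. The factors are (2/1) · (3/2) · (4/3) · (5/4) · (6/5) · (7/6) · (8/7) · (9/8) · … (72 factors total). The numerators and denominators telescope so the product is an integer; carrying out the multiplication exactly gives PP(9, 8, 1) = 24310.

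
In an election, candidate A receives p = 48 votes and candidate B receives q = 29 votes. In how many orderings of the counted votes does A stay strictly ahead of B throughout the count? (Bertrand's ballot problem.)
Strict-lead orderings = 326385840027712089100

Total orderings of the 77 votes with 48 for A: C(77, 48) = 1322721562217570045300. By the Bertrand ballot formula (Cycle Lemma / reflection principle), the number of orderings in which A is strictly ahead of B throughout is (p − q)/(p + q) · C(p + q, p) = (48 − 29)/(48 + 29) · 1322721562217570045300 = 326385840027712089100.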